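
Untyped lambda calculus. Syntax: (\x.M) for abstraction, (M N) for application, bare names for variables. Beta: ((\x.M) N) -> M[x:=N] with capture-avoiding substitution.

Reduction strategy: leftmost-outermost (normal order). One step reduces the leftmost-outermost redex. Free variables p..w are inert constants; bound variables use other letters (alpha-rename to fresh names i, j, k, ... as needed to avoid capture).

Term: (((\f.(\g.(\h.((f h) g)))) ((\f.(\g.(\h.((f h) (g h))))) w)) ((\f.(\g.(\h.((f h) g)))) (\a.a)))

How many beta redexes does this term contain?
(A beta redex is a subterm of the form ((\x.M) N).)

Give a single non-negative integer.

Term: (((\f.(\g.(\h.((f h) g)))) ((\f.(\g.(\h.((f h) (g h))))) w)) ((\f.(\g.(\h.((f h) g)))) (\a.a)))
  Redex: ((\f.(\g.(\h.((f h) g)))) ((\f.(\g.(\h.((f h) (g h))))) w))
  Redex: ((\f.(\g.(\h.((f h) (g h))))) w)
  Redex: ((\f.(\g.(\h.((f h) g)))) (\a.a))
Total redexes: 3

Answer: 3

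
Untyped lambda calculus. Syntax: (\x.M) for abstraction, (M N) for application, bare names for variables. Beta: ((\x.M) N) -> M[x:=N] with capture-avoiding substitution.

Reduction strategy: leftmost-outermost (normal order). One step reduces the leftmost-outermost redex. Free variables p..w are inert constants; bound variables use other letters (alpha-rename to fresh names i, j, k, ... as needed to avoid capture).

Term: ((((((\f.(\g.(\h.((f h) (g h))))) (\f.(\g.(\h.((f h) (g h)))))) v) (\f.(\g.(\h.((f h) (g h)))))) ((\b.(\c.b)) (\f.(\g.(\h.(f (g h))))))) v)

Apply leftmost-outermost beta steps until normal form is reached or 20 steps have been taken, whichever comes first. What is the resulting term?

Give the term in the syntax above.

Step 0: ((((((\f.(\g.(\h.((f h) (g h))))) (\f.(\g.(\h.((f h) (g h)))))) v) (\f.(\g.(\h.((f h) (g h)))))) ((\b.(\c.b)) (\f.(\g.(\h.(f (g h))))))) v)
Step 1: (((((\g.(\h.(((\f.(\g.(\h.((f h) (g h))))) h) (g h)))) v) (\f.(\g.(\h.((f h) (g h)))))) ((\b.(\c.b)) (\f.(\g.(\h.(f (g h))))))) v)
Step 2: ((((\h.(((\f.(\g.(\h.((f h) (g h))))) h) (v h))) (\f.(\g.(\h.((f h) (g h)))))) ((\b.(\c.b)) (\f.(\g.(\h.(f (g h))))))) v)
Step 3: (((((\f.(\g.(\h.((f h) (g h))))) (\f.(\g.(\h.((f h) (g h)))))) (v (\f.(\g.(\h.((f h) (g h))))))) ((\b.(\c.b)) (\f.(\g.(\h.(f (g h))))))) v)
Step 4: ((((\g.(\h.(((\f.(\g.(\h.((f h) (g h))))) h) (g h)))) (v (\f.(\g.(\h.((f h) (g h))))))) ((\b.(\c.b)) (\f.(\g.(\h.(f (g h))))))) v)
Step 5: (((\h.(((\f.(\g.(\h.((f h) (g h))))) h) ((v (\f.(\g.(\h.((f h) (g h)))))) h))) ((\b.(\c.b)) (\f.(\g.(\h.(f (g h))))))) v)
Step 6: ((((\f.(\g.(\h.((f h) (g h))))) ((\b.(\c.b)) (\f.(\g.(\h.(f (g h))))))) ((v (\f.(\g.(\h.((f h) (g h)))))) ((\b.(\c.b)) (\f.(\g.(\h.(f (g h)))))))) v)
Step 7: (((\g.(\h.((((\b.(\c.b)) (\f.(\g.(\h.(f (g h)))))) h) (g h)))) ((v (\f.(\g.(\h.((f h) (g h)))))) ((\b.(\c.b)) (\f.(\g.(\h.(f (g h)))))))) v)
Step 8: ((\h.((((\b.(\c.b)) (\f.(\g.(\h.(f (g h)))))) h) (((v (\f.(\g.(\h.((f h) (g h)))))) ((\b.(\c.b)) (\f.(\g.(\h.(f (g h))))))) h))) v)
Step 9: ((((\b.(\c.b)) (\f.(\g.(\h.(f (g h)))))) v) (((v (\f.(\g.(\h.((f h) (g h)))))) ((\b.(\c.b)) (\f.(\g.(\h.(f (g h))))))) v))
Step 10: (((\c.(\f.(\g.(\h.(f (g h)))))) v) (((v (\f.(\g.(\h.((f h) (g h)))))) ((\b.(\c.b)) (\f.(\g.(\h.(f (g h))))))) v))
Step 11: ((\f.(\g.(\h.(f (g h))))) (((v (\f.(\g.(\h.((f h) (g h)))))) ((\b.(\c.b)) (\f.(\g.(\h.(f (g h))))))) v))
Step 12: (\g.(\h.((((v (\f.(\g.(\h.((f h) (g h)))))) ((\b.(\c.b)) (\f.(\g.(\h.(f (g h))))))) v) (g h))))
Step 13: (\g.(\h.((((v (\f.(\g.(\h.((f h) (g h)))))) (\c.(\f.(\g.(\h.(f (g h))))))) v) (g h))))

Answer: (\g.(\h.((((v (\f.(\g.(\h.((f h) (g h)))))) (\c.(\f.(\g.(\h.(f (g h))))))) v) (g h))))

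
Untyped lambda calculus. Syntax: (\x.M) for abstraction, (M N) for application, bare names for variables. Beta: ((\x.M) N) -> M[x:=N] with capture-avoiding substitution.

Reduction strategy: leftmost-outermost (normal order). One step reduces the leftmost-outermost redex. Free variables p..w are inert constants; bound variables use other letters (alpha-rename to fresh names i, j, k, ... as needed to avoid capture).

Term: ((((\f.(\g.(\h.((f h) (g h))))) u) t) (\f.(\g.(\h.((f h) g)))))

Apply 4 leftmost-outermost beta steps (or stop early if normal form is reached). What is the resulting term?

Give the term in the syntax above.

Step 0: ((((\f.(\g.(\h.((f h) (g h))))) u) t) (\f.(\g.(\h.((f h) g)))))
Step 1: (((\g.(\h.((u h) (g h)))) t) (\f.(\g.(\h.((f h) g)))))
Step 2: ((\h.((u h) (t h))) (\f.(\g.(\h.((f h) g)))))
Step 3: ((u (\f.(\g.(\h.((f h) g))))) (t (\f.(\g.(\h.((f h) g))))))
Step 4: (normal form reached)

Answer: ((u (\f.(\g.(\h.((f h) g))))) (t (\f.(\g.(\h.((f h) g))))))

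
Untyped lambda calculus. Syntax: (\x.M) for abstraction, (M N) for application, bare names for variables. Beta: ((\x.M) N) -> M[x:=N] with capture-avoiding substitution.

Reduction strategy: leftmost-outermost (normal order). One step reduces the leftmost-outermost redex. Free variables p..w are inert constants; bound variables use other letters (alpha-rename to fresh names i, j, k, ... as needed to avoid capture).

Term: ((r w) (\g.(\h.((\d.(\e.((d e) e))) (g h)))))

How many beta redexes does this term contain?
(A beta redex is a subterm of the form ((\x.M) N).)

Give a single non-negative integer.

Term: ((r w) (\g.(\h.((\d.(\e.((d e) e))) (g h)))))
  Redex: ((\d.(\e.((d e) e))) (g h))
Total redexes: 1

Answer: 1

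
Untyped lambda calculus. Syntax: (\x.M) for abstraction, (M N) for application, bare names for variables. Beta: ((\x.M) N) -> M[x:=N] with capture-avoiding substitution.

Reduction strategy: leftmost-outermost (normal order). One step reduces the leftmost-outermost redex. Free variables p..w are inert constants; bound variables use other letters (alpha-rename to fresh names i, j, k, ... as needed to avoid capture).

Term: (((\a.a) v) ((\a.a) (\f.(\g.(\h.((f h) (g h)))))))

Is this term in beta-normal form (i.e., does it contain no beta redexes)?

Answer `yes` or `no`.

Term: (((\a.a) v) ((\a.a) (\f.(\g.(\h.((f h) (g h)))))))
Found 2 beta redex(es).

Answer: no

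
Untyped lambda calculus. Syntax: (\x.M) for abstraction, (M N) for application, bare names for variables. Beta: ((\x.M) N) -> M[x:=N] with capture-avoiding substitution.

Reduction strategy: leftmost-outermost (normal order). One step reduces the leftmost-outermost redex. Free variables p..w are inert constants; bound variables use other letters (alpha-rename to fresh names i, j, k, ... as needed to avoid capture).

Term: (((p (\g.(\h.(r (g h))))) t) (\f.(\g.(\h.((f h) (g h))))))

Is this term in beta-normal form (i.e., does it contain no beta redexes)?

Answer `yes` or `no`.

Term: (((p (\g.(\h.(r (g h))))) t) (\f.(\g.(\h.((f h) (g h))))))
No beta redexes found.

Answer: yes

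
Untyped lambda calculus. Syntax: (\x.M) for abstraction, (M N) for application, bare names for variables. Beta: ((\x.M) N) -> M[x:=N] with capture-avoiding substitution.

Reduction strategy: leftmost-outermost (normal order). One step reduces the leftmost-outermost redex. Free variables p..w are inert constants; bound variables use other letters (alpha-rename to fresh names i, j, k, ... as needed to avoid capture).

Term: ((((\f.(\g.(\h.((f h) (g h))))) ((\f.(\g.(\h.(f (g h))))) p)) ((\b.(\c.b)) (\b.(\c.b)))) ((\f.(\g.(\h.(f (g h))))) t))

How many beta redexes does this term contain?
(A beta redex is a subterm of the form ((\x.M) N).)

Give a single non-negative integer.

Answer: 4

Derivation:
Term: ((((\f.(\g.(\h.((f h) (g h))))) ((\f.(\g.(\h.(f (g h))))) p)) ((\b.(\c.b)) (\b.(\c.b)))) ((\f.(\g.(\h.(f (g h))))) t))
  Redex: ((\f.(\g.(\h.((f h) (g h))))) ((\f.(\g.(\h.(f (g h))))) p))
  Redex: ((\f.(\g.(\h.(f (g h))))) p)
  Redex: ((\b.(\c.b)) (\b.(\c.b)))
  Redex: ((\f.(\g.(\h.(f (g h))))) t)
Total redexes: 4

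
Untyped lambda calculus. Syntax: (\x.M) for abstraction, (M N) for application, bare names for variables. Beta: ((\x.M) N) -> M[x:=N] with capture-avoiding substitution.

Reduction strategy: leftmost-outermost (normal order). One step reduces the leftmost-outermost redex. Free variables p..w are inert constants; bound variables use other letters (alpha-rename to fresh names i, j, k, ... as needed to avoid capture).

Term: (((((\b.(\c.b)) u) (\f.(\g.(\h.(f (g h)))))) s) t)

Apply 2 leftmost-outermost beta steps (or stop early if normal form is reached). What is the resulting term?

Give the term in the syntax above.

Step 0: (((((\b.(\c.b)) u) (\f.(\g.(\h.(f (g h)))))) s) t)
Step 1: ((((\c.u) (\f.(\g.(\h.(f (g h)))))) s) t)
Step 2: ((u s) t)

Answer: ((u s) t)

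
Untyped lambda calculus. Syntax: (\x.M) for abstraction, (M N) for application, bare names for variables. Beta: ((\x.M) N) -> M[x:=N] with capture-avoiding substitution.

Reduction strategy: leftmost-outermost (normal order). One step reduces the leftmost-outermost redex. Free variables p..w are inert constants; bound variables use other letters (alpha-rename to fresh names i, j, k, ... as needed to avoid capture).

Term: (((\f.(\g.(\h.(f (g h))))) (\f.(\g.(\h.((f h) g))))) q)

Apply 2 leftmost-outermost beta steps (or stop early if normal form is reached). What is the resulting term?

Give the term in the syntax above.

Step 0: (((\f.(\g.(\h.(f (g h))))) (\f.(\g.(\h.((f h) g))))) q)
Step 1: ((\g.(\h.((\f.(\g.(\h.((f h) g)))) (g h)))) q)
Step 2: (\h.((\f.(\g.(\h.((f h) g)))) (q h)))

Answer: (\h.((\f.(\g.(\h.((f h) g)))) (q h)))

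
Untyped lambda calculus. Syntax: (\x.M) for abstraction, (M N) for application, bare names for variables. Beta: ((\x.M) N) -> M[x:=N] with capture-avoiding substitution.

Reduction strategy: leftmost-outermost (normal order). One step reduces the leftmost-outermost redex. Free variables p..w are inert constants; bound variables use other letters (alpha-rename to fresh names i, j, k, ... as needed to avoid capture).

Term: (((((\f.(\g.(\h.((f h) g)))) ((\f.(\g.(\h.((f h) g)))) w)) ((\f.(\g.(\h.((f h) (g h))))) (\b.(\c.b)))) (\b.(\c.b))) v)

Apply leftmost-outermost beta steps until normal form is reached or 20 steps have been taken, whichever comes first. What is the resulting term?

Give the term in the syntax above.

Answer: (((w (\g.(\h.h))) (\b.(\c.b))) v)

Derivation:
Step 0: (((((\f.(\g.(\h.((f h) g)))) ((\f.(\g.(\h.((f h) g)))) w)) ((\f.(\g.(\h.((f h) (g h))))) (\b.(\c.b)))) (\b.(\c.b))) v)
Step 1: ((((\g.(\h.((((\f.(\g.(\h.((f h) g)))) w) h) g))) ((\f.(\g.(\h.((f h) (g h))))) (\b.(\c.b)))) (\b.(\c.b))) v)
Step 2: (((\h.((((\f.(\g.(\h.((f h) g)))) w) h) ((\f.(\g.(\h.((f h) (g h))))) (\b.(\c.b))))) (\b.(\c.b))) v)
Step 3: (((((\f.(\g.(\h.((f h) g)))) w) (\b.(\c.b))) ((\f.(\g.(\h.((f h) (g h))))) (\b.(\c.b)))) v)
Step 4: ((((\g.(\h.((w h) g))) (\b.(\c.b))) ((\f.(\g.(\h.((f h) (g h))))) (\b.(\c.b)))) v)
Step 5: (((\h.((w h) (\b.(\c.b)))) ((\f.(\g.(\h.((f h) (g h))))) (\b.(\c.b)))) v)
Step 6: (((w ((\f.(\g.(\h.((f h) (g h))))) (\b.(\c.b)))) (\b.(\c.b))) v)
Step 7: (((w (\g.(\h.(((\b.(\c.b)) h) (g h))))) (\b.(\c.b))) v)
Step 8: (((w (\g.(\h.((\c.h) (g h))))) (\b.(\c.b))) v)
Step 9: (((w (\g.(\h.h))) (\b.(\c.b))) v)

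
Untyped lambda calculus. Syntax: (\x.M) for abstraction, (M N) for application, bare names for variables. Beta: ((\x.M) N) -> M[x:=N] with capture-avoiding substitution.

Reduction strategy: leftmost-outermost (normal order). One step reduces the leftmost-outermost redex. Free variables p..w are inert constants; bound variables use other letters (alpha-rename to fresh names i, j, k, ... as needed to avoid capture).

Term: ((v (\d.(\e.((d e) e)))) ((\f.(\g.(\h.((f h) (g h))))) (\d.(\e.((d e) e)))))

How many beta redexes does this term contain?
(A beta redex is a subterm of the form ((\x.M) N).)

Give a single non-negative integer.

Answer: 1

Derivation:
Term: ((v (\d.(\e.((d e) e)))) ((\f.(\g.(\h.((f h) (g h))))) (\d.(\e.((d e) e)))))
  Redex: ((\f.(\g.(\h.((f h) (g h))))) (\d.(\e.((d e) e))))
Total redexes: 1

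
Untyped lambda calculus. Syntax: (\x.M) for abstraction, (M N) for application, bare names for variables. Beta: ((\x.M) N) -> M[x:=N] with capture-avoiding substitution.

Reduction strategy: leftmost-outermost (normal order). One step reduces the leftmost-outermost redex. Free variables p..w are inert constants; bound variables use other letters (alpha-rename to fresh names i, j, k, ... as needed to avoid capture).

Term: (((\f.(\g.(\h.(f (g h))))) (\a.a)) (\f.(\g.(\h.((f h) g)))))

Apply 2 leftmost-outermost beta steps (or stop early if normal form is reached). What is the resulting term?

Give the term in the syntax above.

Step 0: (((\f.(\g.(\h.(f (g h))))) (\a.a)) (\f.(\g.(\h.((f h) g)))))
Step 1: ((\g.(\h.((\a.a) (g h)))) (\f.(\g.(\h.((f h) g)))))
Step 2: (\h.((\a.a) ((\f.(\g.(\h.((f h) g)))) h)))

Answer: (\h.((\a.a) ((\f.(\g.(\h.((f h) g)))) h)))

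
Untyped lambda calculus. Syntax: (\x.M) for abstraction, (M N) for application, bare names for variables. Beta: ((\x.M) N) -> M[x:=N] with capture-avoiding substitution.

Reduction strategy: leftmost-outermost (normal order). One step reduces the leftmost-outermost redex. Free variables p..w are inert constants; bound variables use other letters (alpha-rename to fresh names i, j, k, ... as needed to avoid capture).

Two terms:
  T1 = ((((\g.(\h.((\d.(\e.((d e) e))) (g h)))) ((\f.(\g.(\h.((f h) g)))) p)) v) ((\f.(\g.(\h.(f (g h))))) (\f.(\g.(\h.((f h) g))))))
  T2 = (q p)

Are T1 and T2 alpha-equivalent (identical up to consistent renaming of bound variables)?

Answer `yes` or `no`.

Term 1: ((((\g.(\h.((\d.(\e.((d e) e))) (g h)))) ((\f.(\g.(\h.((f h) g)))) p)) v) ((\f.(\g.(\h.(f (g h))))) (\f.(\g.(\h.((f h) g))))))
Term 2: (q p)
Alpha-equivalence: compare structure up to binder renaming.
Result: False

Answer: no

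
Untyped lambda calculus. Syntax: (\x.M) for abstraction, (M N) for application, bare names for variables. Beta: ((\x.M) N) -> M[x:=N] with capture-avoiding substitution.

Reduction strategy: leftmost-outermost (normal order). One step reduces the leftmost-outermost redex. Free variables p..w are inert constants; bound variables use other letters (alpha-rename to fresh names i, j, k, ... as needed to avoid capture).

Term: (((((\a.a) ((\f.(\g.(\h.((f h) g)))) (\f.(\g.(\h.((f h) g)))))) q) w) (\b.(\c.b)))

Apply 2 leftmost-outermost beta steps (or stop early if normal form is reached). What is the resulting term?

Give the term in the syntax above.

Step 0: (((((\a.a) ((\f.(\g.(\h.((f h) g)))) (\f.(\g.(\h.((f h) g)))))) q) w) (\b.(\c.b)))
Step 1: (((((\f.(\g.(\h.((f h) g)))) (\f.(\g.(\h.((f h) g))))) q) w) (\b.(\c.b)))
Step 2: ((((\g.(\h.(((\f.(\g.(\h.((f h) g)))) h) g))) q) w) (\b.(\c.b)))

Answer: ((((\g.(\h.(((\f.(\g.(\h.((f h) g)))) h) g))) q) w) (\b.(\c.b)))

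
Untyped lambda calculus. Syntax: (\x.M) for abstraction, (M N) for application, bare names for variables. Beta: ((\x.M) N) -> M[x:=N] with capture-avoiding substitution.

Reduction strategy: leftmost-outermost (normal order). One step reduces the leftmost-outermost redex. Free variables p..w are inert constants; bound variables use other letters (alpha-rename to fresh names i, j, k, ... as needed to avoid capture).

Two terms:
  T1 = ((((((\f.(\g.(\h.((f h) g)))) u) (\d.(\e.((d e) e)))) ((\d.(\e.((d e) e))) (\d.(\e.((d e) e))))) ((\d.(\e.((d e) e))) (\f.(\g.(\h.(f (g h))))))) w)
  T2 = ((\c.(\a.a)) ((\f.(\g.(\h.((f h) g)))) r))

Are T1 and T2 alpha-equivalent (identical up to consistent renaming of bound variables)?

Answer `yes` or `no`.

Answer: no

Derivation:
Term 1: ((((((\f.(\g.(\h.((f h) g)))) u) (\d.(\e.((d e) e)))) ((\d.(\e.((d e) e))) (\d.(\e.((d e) e))))) ((\d.(\e.((d e) e))) (\f.(\g.(\h.(f (g h))))))) w)
Term 2: ((\c.(\a.a)) ((\f.(\g.(\h.((f h) g)))) r))
Alpha-equivalence: compare structure up to binder renaming.
Result: False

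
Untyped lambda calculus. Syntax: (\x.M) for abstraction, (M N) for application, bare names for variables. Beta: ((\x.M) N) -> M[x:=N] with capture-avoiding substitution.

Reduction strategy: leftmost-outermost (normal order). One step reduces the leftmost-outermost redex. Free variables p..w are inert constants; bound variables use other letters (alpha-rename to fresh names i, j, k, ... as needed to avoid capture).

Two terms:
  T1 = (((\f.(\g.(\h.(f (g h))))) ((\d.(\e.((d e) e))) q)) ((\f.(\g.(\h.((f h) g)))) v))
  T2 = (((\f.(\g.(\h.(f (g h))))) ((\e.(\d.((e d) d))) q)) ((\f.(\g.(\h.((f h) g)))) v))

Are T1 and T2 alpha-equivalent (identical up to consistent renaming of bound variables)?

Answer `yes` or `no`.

Term 1: (((\f.(\g.(\h.(f (g h))))) ((\d.(\e.((d e) e))) q)) ((\f.(\g.(\h.((f h) g)))) v))
Term 2: (((\f.(\g.(\h.(f (g h))))) ((\e.(\d.((e d) d))) q)) ((\f.(\g.(\h.((f h) g)))) v))
Alpha-equivalence: compare structure up to binder renaming.
Result: True

Answer: yes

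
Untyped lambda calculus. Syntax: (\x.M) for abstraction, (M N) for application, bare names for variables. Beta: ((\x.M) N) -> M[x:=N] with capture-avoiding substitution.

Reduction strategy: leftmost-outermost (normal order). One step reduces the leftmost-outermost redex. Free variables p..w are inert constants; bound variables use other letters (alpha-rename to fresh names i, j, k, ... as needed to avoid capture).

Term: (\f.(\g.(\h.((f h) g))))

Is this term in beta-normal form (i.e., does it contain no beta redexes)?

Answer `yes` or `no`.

Term: (\f.(\g.(\h.((f h) g))))
No beta redexes found.

Answer: yes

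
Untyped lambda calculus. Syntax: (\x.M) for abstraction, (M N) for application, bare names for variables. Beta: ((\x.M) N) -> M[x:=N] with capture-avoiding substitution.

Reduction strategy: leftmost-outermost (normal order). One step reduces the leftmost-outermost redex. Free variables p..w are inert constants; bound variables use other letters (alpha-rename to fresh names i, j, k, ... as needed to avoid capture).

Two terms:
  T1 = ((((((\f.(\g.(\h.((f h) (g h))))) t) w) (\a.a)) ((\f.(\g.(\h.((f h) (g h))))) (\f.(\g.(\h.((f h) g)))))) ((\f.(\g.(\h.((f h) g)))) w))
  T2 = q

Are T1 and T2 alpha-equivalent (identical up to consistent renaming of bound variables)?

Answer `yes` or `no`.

Answer: no

Derivation:
Term 1: ((((((\f.(\g.(\h.((f h) (g h))))) t) w) (\a.a)) ((\f.(\g.(\h.((f h) (g h))))) (\f.(\g.(\h.((f h) g)))))) ((\f.(\g.(\h.((f h) g)))) w))
Term 2: q
Alpha-equivalence: compare structure up to binder renaming.
Result: False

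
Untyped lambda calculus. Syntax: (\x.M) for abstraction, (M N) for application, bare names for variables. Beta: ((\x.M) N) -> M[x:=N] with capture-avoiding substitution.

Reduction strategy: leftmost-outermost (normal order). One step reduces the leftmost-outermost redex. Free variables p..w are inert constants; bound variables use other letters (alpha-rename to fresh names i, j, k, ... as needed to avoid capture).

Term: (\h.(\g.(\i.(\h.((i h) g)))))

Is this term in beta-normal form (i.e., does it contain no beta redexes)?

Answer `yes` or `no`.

Term: (\h.(\g.(\i.(\h.((i h) g)))))
No beta redexes found.

Answer: yes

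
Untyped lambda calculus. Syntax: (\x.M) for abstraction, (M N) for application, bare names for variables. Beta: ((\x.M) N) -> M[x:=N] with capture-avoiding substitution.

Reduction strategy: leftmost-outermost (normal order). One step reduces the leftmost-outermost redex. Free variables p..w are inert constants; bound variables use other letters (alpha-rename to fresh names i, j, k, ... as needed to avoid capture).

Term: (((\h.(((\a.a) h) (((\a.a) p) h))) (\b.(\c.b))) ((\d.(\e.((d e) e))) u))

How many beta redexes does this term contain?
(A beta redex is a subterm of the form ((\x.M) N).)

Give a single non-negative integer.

Answer: 4

Derivation:
Term: (((\h.(((\a.a) h) (((\a.a) p) h))) (\b.(\c.b))) ((\d.(\e.((d e) e))) u))
  Redex: ((\h.(((\a.a) h) (((\a.a) p) h))) (\b.(\c.b)))
  Redex: ((\a.a) h)
  Redex: ((\a.a) p)
  Redex: ((\d.(\e.((d e) e))) u)
Total redexes: 4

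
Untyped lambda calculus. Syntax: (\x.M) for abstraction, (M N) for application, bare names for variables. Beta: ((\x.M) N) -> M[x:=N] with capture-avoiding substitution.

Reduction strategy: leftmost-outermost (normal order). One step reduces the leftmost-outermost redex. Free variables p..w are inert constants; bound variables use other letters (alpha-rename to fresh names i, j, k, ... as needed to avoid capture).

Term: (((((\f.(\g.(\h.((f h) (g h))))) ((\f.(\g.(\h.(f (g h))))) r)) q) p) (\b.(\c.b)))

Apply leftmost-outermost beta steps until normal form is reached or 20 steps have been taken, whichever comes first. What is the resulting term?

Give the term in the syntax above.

Step 0: (((((\f.(\g.(\h.((f h) (g h))))) ((\f.(\g.(\h.(f (g h))))) r)) q) p) (\b.(\c.b)))
Step 1: ((((\g.(\h.((((\f.(\g.(\h.(f (g h))))) r) h) (g h)))) q) p) (\b.(\c.b)))
Step 2: (((\h.((((\f.(\g.(\h.(f (g h))))) r) h) (q h))) p) (\b.(\c.b)))
Step 3: (((((\f.(\g.(\h.(f (g h))))) r) p) (q p)) (\b.(\c.b)))
Step 4: ((((\g.(\h.(r (g h)))) p) (q p)) (\b.(\c.b)))
Step 5: (((\h.(r (p h))) (q p)) (\b.(\c.b)))
Step 6: ((r (p (q p))) (\b.(\c.b)))

Answer: ((r (p (q p))) (\b.(\c.b)))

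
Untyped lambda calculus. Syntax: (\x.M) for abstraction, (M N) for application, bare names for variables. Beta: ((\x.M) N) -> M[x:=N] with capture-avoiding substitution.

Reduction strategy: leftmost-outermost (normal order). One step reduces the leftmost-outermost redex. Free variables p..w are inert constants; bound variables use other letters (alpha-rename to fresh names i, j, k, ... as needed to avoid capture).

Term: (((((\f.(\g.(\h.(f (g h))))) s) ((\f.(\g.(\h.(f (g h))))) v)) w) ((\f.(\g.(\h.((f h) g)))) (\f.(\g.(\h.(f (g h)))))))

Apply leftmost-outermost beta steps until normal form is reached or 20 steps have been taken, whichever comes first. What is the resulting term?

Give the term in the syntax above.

Step 0: (((((\f.(\g.(\h.(f (g h))))) s) ((\f.(\g.(\h.(f (g h))))) v)) w) ((\f.(\g.(\h.((f h) g)))) (\f.(\g.(\h.(f (g h)))))))
Step 1: ((((\g.(\h.(s (g h)))) ((\f.(\g.(\h.(f (g h))))) v)) w) ((\f.(\g.(\h.((f h) g)))) (\f.(\g.(\h.(f (g h)))))))
Step 2: (((\h.(s (((\f.(\g.(\h.(f (g h))))) v) h))) w) ((\f.(\g.(\h.((f h) g)))) (\f.(\g.(\h.(f (g h)))))))
Step 3: ((s (((\f.(\g.(\h.(f (g h))))) v) w)) ((\f.(\g.(\h.((f h) g)))) (\f.(\g.(\h.(f (g h)))))))
Step 4: ((s ((\g.(\h.(v (g h)))) w)) ((\f.(\g.(\h.((f h) g)))) (\f.(\g.(\h.(f (g h)))))))
Step 5: ((s (\h.(v (w h)))) ((\f.(\g.(\h.((f h) g)))) (\f.(\g.(\h.(f (g h)))))))
Step 6: ((s (\h.(v (w h)))) (\g.(\h.(((\f.(\g.(\h.(f (g h))))) h) g))))
Step 7: ((s (\h.(v (w h)))) (\g.(\h.((\g.(\i.(h (g i)))) g))))
Step 8: ((s (\h.(v (w h)))) (\g.(\h.(\i.(h (g i))))))

Answer: ((s (\h.(v (w h)))) (\g.(\h.(\i.(h (g i))))))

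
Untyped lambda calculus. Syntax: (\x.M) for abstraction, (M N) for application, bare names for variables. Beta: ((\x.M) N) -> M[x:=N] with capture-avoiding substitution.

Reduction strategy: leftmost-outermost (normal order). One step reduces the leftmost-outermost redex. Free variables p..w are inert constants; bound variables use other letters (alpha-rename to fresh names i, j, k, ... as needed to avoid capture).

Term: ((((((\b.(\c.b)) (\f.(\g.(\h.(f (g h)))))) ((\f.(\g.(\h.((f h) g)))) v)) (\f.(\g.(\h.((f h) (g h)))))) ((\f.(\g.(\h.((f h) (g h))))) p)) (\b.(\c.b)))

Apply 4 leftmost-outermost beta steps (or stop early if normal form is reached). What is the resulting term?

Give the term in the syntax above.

Answer: ((\h.((\f.(\g.(\h.((f h) (g h))))) (((\f.(\g.(\h.((f h) (g h))))) p) h))) (\b.(\c.b)))

Derivation:
Step 0: ((((((\b.(\c.b)) (\f.(\g.(\h.(f (g h)))))) ((\f.(\g.(\h.((f h) g)))) v)) (\f.(\g.(\h.((f h) (g h)))))) ((\f.(\g.(\h.((f h) (g h))))) p)) (\b.(\c.b)))
Step 1: (((((\c.(\f.(\g.(\h.(f (g h)))))) ((\f.(\g.(\h.((f h) g)))) v)) (\f.(\g.(\h.((f h) (g h)))))) ((\f.(\g.(\h.((f h) (g h))))) p)) (\b.(\c.b)))
Step 2: ((((\f.(\g.(\h.(f (g h))))) (\f.(\g.(\h.((f h) (g h)))))) ((\f.(\g.(\h.((f h) (g h))))) p)) (\b.(\c.b)))
Step 3: (((\g.(\h.((\f.(\g.(\h.((f h) (g h))))) (g h)))) ((\f.(\g.(\h.((f h) (g h))))) p)) (\b.(\c.b)))
Step 4: ((\h.((\f.(\g.(\h.((f h) (g h))))) (((\f.(\g.(\h.((f h) (g h))))) p) h))) (\b.(\c.b)))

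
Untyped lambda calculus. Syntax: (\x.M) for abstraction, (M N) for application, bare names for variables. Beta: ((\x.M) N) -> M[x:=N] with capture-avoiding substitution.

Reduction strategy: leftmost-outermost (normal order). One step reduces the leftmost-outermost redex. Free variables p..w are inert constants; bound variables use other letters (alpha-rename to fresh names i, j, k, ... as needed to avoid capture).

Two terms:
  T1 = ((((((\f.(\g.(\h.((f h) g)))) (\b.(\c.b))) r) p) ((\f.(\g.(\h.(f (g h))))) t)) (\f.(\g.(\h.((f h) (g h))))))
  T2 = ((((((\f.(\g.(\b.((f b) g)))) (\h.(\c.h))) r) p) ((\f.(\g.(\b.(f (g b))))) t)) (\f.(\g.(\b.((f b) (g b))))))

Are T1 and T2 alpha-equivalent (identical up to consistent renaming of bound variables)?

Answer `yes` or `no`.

Term 1: ((((((\f.(\g.(\h.((f h) g)))) (\b.(\c.b))) r) p) ((\f.(\g.(\h.(f (g h))))) t)) (\f.(\g.(\h.((f h) (g h))))))
Term 2: ((((((\f.(\g.(\b.((f b) g)))) (\h.(\c.h))) r) p) ((\f.(\g.(\b.(f (g b))))) t)) (\f.(\g.(\b.((f b) (g b))))))
Alpha-equivalence: compare structure up to binder renaming.
Result: True

Answer: yes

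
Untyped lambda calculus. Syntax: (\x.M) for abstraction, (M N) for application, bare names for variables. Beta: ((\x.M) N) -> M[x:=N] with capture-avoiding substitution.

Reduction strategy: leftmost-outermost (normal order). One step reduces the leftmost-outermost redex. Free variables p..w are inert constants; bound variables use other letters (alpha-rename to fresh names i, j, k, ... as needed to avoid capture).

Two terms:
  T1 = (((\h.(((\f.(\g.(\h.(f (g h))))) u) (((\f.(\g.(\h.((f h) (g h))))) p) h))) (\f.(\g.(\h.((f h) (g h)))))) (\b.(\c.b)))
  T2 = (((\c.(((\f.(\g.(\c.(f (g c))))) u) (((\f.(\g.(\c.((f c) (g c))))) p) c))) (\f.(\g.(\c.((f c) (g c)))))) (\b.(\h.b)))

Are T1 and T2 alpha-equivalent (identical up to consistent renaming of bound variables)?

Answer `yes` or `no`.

Term 1: (((\h.(((\f.(\g.(\h.(f (g h))))) u) (((\f.(\g.(\h.((f h) (g h))))) p) h))) (\f.(\g.(\h.((f h) (g h)))))) (\b.(\c.b)))
Term 2: (((\c.(((\f.(\g.(\c.(f (g c))))) u) (((\f.(\g.(\c.((f c) (g c))))) p) c))) (\f.(\g.(\c.((f c) (g c)))))) (\b.(\h.b)))
Alpha-equivalence: compare structure up to binder renaming.
Result: True

Answer: yes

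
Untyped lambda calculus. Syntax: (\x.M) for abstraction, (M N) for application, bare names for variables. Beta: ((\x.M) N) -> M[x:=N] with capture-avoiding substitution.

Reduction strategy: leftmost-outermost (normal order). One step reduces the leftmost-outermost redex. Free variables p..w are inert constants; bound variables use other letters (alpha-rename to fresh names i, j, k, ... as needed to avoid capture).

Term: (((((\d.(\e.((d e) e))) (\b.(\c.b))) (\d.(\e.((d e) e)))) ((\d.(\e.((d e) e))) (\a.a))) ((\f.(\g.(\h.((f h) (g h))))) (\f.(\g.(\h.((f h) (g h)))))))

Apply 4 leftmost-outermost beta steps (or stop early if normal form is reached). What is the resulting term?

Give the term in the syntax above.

Answer: (((\d.(\e.((d e) e))) ((\d.(\e.((d e) e))) (\a.a))) ((\f.(\g.(\h.((f h) (g h))))) (\f.(\g.(\h.((f h) (g h)))))))

Derivation:
Step 0: (((((\d.(\e.((d e) e))) (\b.(\c.b))) (\d.(\e.((d e) e)))) ((\d.(\e.((d e) e))) (\a.a))) ((\f.(\g.(\h.((f h) (g h))))) (\f.(\g.(\h.((f h) (g h)))))))
Step 1: ((((\e.(((\b.(\c.b)) e) e)) (\d.(\e.((d e) e)))) ((\d.(\e.((d e) e))) (\a.a))) ((\f.(\g.(\h.((f h) (g h))))) (\f.(\g.(\h.((f h) (g h)))))))
Step 2: (((((\b.(\c.b)) (\d.(\e.((d e) e)))) (\d.(\e.((d e) e)))) ((\d.(\e.((d e) e))) (\a.a))) ((\f.(\g.(\h.((f h) (g h))))) (\f.(\g.(\h.((f h) (g h)))))))
Step 3: ((((\c.(\d.(\e.((d e) e)))) (\d.(\e.((d e) e)))) ((\d.(\e.((d e) e))) (\a.a))) ((\f.(\g.(\h.((f h) (g h))))) (\f.(\g.(\h.((f h) (g h)))))))
Step 4: (((\d.(\e.((d e) e))) ((\d.(\e.((d e) e))) (\a.a))) ((\f.(\g.(\h.((f h) (g h))))) (\f.(\g.(\h.((f h) (g h)))))))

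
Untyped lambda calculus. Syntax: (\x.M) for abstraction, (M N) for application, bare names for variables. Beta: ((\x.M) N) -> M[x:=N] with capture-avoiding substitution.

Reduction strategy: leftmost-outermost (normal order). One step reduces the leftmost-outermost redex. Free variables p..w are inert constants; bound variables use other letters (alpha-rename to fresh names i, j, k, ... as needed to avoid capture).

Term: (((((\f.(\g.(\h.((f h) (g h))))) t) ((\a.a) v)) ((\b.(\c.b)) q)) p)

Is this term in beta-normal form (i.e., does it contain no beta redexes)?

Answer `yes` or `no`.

Answer: no

Derivation:
Term: (((((\f.(\g.(\h.((f h) (g h))))) t) ((\a.a) v)) ((\b.(\c.b)) q)) p)
Found 3 beta redex(es).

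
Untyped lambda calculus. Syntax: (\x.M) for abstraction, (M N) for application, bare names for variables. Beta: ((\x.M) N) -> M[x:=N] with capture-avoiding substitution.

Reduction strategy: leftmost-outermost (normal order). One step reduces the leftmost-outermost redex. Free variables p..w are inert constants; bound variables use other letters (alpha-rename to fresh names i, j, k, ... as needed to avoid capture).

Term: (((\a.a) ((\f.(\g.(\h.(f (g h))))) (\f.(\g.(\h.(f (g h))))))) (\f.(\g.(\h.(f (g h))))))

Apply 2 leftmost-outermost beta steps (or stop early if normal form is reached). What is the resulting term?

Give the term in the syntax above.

Step 0: (((\a.a) ((\f.(\g.(\h.(f (g h))))) (\f.(\g.(\h.(f (g h))))))) (\f.(\g.(\h.(f (g h))))))
Step 1: (((\f.(\g.(\h.(f (g h))))) (\f.(\g.(\h.(f (g h)))))) (\f.(\g.(\h.(f (g h))))))
Step 2: ((\g.(\h.((\f.(\g.(\h.(f (g h))))) (g h)))) (\f.(\g.(\h.(f (g h))))))

Answer: ((\g.(\h.((\f.(\g.(\h.(f (g h))))) (g h)))) (\f.(\g.(\h.(f (g h))))))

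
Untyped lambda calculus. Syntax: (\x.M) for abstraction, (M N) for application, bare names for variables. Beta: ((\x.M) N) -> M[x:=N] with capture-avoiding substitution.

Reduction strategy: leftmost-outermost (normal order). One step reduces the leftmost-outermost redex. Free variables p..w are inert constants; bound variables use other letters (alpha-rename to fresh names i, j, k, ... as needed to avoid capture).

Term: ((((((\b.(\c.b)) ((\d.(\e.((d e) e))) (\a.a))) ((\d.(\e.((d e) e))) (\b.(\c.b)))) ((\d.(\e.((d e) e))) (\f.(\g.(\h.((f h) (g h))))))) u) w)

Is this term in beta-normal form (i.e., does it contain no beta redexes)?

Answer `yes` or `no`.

Term: ((((((\b.(\c.b)) ((\d.(\e.((d e) e))) (\a.a))) ((\d.(\e.((d e) e))) (\b.(\c.b)))) ((\d.(\e.((d e) e))) (\f.(\g.(\h.((f h) (g h))))))) u) w)
Found 4 beta redex(es).

Answer: no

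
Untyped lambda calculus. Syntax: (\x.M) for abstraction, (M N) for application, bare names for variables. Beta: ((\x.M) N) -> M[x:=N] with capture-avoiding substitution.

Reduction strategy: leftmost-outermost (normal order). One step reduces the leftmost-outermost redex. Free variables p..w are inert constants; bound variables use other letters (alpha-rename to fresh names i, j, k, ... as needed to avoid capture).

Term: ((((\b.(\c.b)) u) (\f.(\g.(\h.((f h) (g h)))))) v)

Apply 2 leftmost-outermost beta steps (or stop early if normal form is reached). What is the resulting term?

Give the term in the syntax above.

Step 0: ((((\b.(\c.b)) u) (\f.(\g.(\h.((f h) (g h)))))) v)
Step 1: (((\c.u) (\f.(\g.(\h.((f h) (g h)))))) v)
Step 2: (u v)

Answer: (u v)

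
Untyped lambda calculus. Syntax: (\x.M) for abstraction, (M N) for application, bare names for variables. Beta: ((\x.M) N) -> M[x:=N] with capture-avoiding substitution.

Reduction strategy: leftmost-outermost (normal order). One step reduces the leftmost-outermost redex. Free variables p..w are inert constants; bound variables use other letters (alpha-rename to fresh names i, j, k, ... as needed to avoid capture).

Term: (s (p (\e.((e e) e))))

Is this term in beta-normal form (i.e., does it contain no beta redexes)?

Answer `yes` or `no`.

Answer: yes

Derivation:
Term: (s (p (\e.((e e) e))))
No beta redexes found.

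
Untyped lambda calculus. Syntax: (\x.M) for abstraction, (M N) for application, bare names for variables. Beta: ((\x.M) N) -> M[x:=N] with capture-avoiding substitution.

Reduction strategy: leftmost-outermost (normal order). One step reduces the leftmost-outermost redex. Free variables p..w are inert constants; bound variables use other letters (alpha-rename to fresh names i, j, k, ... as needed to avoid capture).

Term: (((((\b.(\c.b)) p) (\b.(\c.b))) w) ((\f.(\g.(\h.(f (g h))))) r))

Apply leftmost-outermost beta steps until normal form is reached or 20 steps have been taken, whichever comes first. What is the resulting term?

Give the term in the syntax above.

Answer: ((p w) (\g.(\h.(r (g h)))))

Derivation:
Step 0: (((((\b.(\c.b)) p) (\b.(\c.b))) w) ((\f.(\g.(\h.(f (g h))))) r))
Step 1: ((((\c.p) (\b.(\c.b))) w) ((\f.(\g.(\h.(f (g h))))) r))
Step 2: ((p w) ((\f.(\g.(\h.(f (g h))))) r))
Step 3: ((p w) (\g.(\h.(r (g h)))))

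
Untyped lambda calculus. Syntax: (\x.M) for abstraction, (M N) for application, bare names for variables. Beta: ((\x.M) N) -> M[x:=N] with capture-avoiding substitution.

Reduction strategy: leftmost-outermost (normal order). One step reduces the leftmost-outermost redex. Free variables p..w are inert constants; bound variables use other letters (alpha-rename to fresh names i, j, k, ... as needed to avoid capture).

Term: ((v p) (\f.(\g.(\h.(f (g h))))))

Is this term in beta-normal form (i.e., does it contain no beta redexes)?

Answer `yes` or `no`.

Answer: yes

Derivation:
Term: ((v p) (\f.(\g.(\h.(f (g h))))))
No beta redexes found.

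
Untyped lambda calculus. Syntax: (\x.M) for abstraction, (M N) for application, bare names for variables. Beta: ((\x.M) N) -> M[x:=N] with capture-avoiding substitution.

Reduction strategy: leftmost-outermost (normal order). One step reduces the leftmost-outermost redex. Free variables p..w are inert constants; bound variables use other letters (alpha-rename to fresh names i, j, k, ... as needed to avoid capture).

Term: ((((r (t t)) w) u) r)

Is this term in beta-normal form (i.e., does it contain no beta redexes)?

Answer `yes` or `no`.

Answer: yes

Derivation:
Term: ((((r (t t)) w) u) r)
No beta redexes found.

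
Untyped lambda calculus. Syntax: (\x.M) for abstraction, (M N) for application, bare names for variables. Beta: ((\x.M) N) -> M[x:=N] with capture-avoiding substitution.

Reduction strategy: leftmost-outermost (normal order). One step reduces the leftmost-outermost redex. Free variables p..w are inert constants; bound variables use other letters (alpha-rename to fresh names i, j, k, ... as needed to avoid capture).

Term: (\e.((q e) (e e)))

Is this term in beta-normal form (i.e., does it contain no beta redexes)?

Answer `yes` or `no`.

Answer: yes

Derivation:
Term: (\e.((q e) (e e)))
No beta redexes found.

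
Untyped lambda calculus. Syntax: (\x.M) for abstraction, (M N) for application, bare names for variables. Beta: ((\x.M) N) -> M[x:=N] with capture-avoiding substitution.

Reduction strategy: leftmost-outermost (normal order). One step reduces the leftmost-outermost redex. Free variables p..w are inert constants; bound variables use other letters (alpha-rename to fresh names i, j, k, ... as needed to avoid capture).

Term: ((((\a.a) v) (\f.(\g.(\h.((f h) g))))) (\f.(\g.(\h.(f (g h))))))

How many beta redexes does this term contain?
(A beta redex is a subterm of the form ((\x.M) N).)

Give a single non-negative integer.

Answer: 1

Derivation:
Term: ((((\a.a) v) (\f.(\g.(\h.((f h) g))))) (\f.(\g.(\h.(f (g h))))))
  Redex: ((\a.a) v)
Total redexes: 1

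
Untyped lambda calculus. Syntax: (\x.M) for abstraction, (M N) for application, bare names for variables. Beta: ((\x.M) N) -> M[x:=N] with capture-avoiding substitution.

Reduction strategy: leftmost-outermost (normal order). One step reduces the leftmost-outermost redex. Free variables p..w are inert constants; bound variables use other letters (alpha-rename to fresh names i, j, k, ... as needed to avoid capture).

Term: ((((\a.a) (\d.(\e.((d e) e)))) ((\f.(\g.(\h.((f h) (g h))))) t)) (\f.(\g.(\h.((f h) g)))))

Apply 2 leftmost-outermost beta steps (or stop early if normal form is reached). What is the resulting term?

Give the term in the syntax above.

Answer: ((\e.((((\f.(\g.(\h.((f h) (g h))))) t) e) e)) (\f.(\g.(\h.((f h) g)))))

Derivation:
Step 0: ((((\a.a) (\d.(\e.((d e) e)))) ((\f.(\g.(\h.((f h) (g h))))) t)) (\f.(\g.(\h.((f h) g)))))
Step 1: (((\d.(\e.((d e) e))) ((\f.(\g.(\h.((f h) (g h))))) t)) (\f.(\g.(\h.((f h) g)))))
Step 2: ((\e.((((\f.(\g.(\h.((f h) (g h))))) t) e) e)) (\f.(\g.(\h.((f h) g)))))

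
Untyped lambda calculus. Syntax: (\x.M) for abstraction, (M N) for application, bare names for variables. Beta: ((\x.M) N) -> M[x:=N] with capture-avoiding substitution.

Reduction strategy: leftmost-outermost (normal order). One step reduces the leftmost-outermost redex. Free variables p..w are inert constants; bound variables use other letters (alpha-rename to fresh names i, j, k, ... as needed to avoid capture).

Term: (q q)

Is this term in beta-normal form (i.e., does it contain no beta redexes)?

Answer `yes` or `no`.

Answer: yes

Derivation:
Term: (q q)
No beta redexes found.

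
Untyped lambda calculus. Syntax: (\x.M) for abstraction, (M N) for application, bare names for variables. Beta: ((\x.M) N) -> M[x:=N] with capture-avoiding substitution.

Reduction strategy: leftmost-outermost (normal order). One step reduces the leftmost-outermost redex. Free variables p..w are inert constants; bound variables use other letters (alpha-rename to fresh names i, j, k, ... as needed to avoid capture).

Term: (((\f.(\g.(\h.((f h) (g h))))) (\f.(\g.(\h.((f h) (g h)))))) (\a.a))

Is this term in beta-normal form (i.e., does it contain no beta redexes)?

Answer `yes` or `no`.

Term: (((\f.(\g.(\h.((f h) (g h))))) (\f.(\g.(\h.((f h) (g h)))))) (\a.a))
Found 1 beta redex(es).

Answer: no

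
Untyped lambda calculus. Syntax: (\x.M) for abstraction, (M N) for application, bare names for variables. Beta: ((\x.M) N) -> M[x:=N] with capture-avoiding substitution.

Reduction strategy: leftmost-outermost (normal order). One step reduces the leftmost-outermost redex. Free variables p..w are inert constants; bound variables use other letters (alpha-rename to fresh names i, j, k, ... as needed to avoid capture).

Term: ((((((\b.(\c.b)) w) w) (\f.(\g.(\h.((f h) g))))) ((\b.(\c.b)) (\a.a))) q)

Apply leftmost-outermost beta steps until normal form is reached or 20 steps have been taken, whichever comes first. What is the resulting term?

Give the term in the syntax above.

Step 0: ((((((\b.(\c.b)) w) w) (\f.(\g.(\h.((f h) g))))) ((\b.(\c.b)) (\a.a))) q)
Step 1: (((((\c.w) w) (\f.(\g.(\h.((f h) g))))) ((\b.(\c.b)) (\a.a))) q)
Step 2: (((w (\f.(\g.(\h.((f h) g))))) ((\b.(\c.b)) (\a.a))) q)
Step 3: (((w (\f.(\g.(\h.((f h) g))))) (\c.(\a.a))) q)

Answer: (((w (\f.(\g.(\h.((f h) g))))) (\c.(\a.a))) q)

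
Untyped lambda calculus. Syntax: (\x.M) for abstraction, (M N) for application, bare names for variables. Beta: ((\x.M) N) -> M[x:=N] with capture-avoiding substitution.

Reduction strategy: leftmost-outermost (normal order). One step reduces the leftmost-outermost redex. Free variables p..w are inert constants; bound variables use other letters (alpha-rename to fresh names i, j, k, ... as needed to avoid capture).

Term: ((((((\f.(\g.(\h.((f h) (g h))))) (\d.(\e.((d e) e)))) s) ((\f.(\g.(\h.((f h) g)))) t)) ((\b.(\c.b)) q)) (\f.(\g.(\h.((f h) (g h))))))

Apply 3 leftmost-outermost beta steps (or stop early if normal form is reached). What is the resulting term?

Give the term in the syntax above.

Step 0: ((((((\f.(\g.(\h.((f h) (g h))))) (\d.(\e.((d e) e)))) s) ((\f.(\g.(\h.((f h) g)))) t)) ((\b.(\c.b)) q)) (\f.(\g.(\h.((f h) (g h))))))
Step 1: (((((\g.(\h.(((\d.(\e.((d e) e))) h) (g h)))) s) ((\f.(\g.(\h.((f h) g)))) t)) ((\b.(\c.b)) q)) (\f.(\g.(\h.((f h) (g h))))))
Step 2: ((((\h.(((\d.(\e.((d e) e))) h) (s h))) ((\f.(\g.(\h.((f h) g)))) t)) ((\b.(\c.b)) q)) (\f.(\g.(\h.((f h) (g h))))))
Step 3: (((((\d.(\e.((d e) e))) ((\f.(\g.(\h.((f h) g)))) t)) (s ((\f.(\g.(\h.((f h) g)))) t))) ((\b.(\c.b)) q)) (\f.(\g.(\h.((f h) (g h))))))

Answer: (((((\d.(\e.((d e) e))) ((\f.(\g.(\h.((f h) g)))) t)) (s ((\f.(\g.(\h.((f h) g)))) t))) ((\b.(\c.b)) q)) (\f.(\g.(\h.((f h) (g h))))))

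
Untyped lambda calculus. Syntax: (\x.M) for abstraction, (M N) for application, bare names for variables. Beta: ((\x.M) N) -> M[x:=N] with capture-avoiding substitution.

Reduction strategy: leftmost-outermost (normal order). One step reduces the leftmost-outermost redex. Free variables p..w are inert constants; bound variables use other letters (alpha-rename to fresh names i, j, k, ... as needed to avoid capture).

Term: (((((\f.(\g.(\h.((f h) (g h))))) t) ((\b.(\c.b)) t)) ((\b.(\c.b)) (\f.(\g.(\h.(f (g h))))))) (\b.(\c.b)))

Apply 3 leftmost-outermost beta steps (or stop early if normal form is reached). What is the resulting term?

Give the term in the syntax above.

Step 0: (((((\f.(\g.(\h.((f h) (g h))))) t) ((\b.(\c.b)) t)) ((\b.(\c.b)) (\f.(\g.(\h.(f (g h))))))) (\b.(\c.b)))
Step 1: ((((\g.(\h.((t h) (g h)))) ((\b.(\c.b)) t)) ((\b.(\c.b)) (\f.(\g.(\h.(f (g h))))))) (\b.(\c.b)))
Step 2: (((\h.((t h) (((\b.(\c.b)) t) h))) ((\b.(\c.b)) (\f.(\g.(\h.(f (g h))))))) (\b.(\c.b)))
Step 3: (((t ((\b.(\c.b)) (\f.(\g.(\h.(f (g h))))))) (((\b.(\c.b)) t) ((\b.(\c.b)) (\f.(\g.(\h.(f (g h)))))))) (\b.(\c.b)))

Answer: (((t ((\b.(\c.b)) (\f.(\g.(\h.(f (g h))))))) (((\b.(\c.b)) t) ((\b.(\c.b)) (\f.(\g.(\h.(f (g h)))))))) (\b.(\c.b)))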